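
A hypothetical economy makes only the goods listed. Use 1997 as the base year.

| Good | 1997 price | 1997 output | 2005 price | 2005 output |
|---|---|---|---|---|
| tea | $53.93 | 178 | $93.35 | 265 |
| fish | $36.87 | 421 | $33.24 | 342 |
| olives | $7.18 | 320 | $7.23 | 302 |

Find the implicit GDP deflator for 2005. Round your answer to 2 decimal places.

131.72

Nominal GDP 2005 = 93.35·265 + 33.24·342 + 7.23·302 = 38289.29.
Real GDP 2005 (at 1997 prices) = 53.93·265 + 36.87·342 + 7.18·302 = 29069.35.
Deflator = Nominal/Real × 100 = 38289.29/29069.35 × 100 = 131.717.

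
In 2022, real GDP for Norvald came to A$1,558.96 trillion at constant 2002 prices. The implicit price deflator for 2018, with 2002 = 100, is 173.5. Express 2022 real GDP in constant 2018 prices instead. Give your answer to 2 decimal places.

A$2,704.80 trillion

Real GDP in 2018 prices = Real GDP in 2002 prices × (P_2018/P_2002) = 1558.96 × 1.735 = 2704.80.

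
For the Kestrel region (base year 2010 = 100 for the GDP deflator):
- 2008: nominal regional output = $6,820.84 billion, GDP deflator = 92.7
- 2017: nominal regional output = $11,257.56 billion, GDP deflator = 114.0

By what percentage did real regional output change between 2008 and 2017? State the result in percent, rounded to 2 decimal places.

Real regional output 2008 = 6820.84 / 0.927 = 7357.97.
Real regional output 2017 = 11257.56 / 1.140 = 9875.05.
Real growth = 9875.05 / 7357.97 − 1 = 0.3421.

34.21%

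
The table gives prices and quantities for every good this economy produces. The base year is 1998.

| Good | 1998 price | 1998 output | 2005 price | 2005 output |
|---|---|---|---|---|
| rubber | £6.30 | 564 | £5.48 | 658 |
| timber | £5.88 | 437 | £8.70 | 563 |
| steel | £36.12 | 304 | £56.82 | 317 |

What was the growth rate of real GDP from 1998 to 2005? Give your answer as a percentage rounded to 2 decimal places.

10.54%

Real GDP 1998 = Nominal GDP 1998 = 6.30·564 + 5.88·437 + 36.12·304 = 17103.24.
Real GDP 2005 (at 1998 prices) = 6.30·658 + 5.88·563 + 36.12·317 = 18905.88.
Real growth = 18905.88/17103.24 − 1 = 0.1054.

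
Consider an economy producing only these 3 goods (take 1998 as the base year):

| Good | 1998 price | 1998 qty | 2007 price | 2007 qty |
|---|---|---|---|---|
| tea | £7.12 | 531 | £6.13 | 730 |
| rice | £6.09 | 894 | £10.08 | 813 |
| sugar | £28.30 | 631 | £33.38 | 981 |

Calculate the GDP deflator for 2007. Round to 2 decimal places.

119.80

Nominal GDP 2007 = 6.13·730 + 10.08·813 + 33.38·981 = 45415.72.
Real GDP 2007 (at 1998 prices) = 7.12·730 + 6.09·813 + 28.30·981 = 37911.07.
Deflator = Nominal/Real × 100 = 45415.72/37911.07 × 100 = 119.795.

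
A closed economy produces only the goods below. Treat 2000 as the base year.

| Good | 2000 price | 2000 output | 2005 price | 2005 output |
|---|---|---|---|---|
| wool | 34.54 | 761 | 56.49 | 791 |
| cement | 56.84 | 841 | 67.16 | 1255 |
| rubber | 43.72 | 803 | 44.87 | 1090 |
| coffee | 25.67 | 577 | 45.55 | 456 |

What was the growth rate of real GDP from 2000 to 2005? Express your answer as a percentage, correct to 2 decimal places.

27.43%

Real GDP 2000 = Nominal GDP 2000 = 34.54·761 + 56.84·841 + 43.72·803 + 25.67·577 = 124006.13.
Real GDP 2005 (at 2000 prices) = 34.54·791 + 56.84·1255 + 43.72·1090 + 25.67·456 = 158015.66.
Real growth = 158015.66/124006.13 − 1 = 0.2743.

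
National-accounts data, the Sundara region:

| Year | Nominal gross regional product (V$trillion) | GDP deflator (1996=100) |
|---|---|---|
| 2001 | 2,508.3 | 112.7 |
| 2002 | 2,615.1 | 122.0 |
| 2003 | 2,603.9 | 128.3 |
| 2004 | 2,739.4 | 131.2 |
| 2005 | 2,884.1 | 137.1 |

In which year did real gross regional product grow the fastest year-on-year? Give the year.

2004

2002: real = 2615.1/1.220 = 2143.52; growth vs 2001 (2225.64) = -3.69%.
2003: real = 2603.9/1.283 = 2029.54; growth vs 2002 (2143.52) = -5.32%.
2004: real = 2739.4/1.312 = 2087.96; growth vs 2003 (2029.54) = 2.88%.
2005: real = 2884.1/1.371 = 2103.65; growth vs 2004 (2087.96) = 0.75%.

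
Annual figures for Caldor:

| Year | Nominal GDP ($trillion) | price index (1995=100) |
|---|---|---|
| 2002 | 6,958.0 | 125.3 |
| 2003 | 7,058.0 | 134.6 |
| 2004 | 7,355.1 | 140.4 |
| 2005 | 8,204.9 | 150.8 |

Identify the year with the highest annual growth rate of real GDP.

2003: real = 7058.0/1.346 = 5243.68; growth vs 2002 (5553.07) = -5.57%.
2004: real = 7355.1/1.404 = 5238.68; growth vs 2003 (5243.68) = -0.10%.
2005: real = 8204.9/1.508 = 5440.92; growth vs 2004 (5238.68) = 3.86%.

2005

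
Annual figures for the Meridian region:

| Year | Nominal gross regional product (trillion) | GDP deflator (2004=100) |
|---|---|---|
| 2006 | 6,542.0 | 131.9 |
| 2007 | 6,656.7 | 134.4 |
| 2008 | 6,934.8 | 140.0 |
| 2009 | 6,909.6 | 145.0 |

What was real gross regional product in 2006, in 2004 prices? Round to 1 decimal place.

4,959.8 trillion

Real gross regional product 2006 = 6542.0 / 1.319 = 4959.82.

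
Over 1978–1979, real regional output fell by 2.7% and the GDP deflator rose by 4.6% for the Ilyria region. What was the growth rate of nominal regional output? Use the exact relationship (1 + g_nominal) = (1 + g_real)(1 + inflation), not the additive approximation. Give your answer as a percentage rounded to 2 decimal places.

(1 + g_nom) = (1 + g_real)(1 + π) = 0.9730 × 1.0460 = 1.01776.

1.78%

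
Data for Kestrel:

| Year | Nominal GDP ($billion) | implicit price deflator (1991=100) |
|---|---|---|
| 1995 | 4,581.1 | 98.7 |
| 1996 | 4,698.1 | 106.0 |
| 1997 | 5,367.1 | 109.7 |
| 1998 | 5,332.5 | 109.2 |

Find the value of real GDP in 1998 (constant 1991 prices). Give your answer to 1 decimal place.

Real GDP 1998 = 5332.5 / 1.092 = 4883.24.

$4,883.2 billion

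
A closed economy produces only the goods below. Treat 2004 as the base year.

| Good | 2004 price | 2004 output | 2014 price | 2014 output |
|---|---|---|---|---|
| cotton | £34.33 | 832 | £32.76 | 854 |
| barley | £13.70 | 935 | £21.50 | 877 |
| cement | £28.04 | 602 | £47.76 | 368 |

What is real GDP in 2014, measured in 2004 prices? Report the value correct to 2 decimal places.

£51651.44

Real GDP 2014 = Σ (p_2004 × q_2014) = 34.33·854 + 13.70·877 + 28.04·368 = 51651.44.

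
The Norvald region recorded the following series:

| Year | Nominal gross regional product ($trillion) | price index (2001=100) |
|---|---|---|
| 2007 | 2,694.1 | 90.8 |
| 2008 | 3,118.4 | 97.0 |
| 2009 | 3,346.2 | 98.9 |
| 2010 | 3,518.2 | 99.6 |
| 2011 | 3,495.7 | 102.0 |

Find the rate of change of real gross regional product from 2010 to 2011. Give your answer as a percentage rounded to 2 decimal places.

Real gross regional product 2010 = 3518.2/0.996 = 3532.33.
Real gross regional product 2011 = 3495.7/1.020 = 3427.16.
Change = 3427.16/3532.33 − 1 = -0.0298.

-2.98%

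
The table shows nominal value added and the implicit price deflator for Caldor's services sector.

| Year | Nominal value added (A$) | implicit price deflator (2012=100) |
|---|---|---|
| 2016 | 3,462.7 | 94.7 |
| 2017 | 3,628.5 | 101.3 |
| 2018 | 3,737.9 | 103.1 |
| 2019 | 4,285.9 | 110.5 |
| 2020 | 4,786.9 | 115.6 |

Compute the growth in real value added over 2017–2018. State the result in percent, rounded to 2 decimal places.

1.22%

Real value added 2017 = 3628.5/1.013 = 3581.93.
Real value added 2018 = 3737.9/1.031 = 3625.51.
Change = 3625.51/3581.93 − 1 = 0.0122.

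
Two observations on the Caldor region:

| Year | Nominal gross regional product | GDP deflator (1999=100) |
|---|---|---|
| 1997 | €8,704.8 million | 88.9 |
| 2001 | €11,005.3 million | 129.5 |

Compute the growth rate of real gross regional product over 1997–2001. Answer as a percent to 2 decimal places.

Deflate each year: 1997 → 8704.8/0.889 = 9791.68; 2001 → 11005.3/1.295 = 8498.30.
So real gross regional product changed by 8498.30/9791.68 − 1 = -0.1321, i.e. -13.21%.

-13.21%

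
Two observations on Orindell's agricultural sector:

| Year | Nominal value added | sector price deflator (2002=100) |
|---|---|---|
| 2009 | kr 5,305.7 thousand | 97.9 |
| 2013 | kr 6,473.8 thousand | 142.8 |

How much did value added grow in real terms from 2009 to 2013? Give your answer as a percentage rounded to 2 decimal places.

Real value added 2009 = 5305.7 / 0.979 = 5419.51.
Real value added 2013 = 6473.8 / 1.428 = 4533.47.
Real growth = 4533.47 / 5419.51 − 1 = -0.1635.

-16.35%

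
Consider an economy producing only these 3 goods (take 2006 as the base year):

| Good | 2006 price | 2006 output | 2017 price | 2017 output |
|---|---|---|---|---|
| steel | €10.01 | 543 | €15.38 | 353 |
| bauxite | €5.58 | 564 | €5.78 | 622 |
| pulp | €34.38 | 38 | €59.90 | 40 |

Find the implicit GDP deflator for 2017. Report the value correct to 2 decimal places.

Nominal GDP 2017 = 15.38·353 + 5.78·622 + 59.90·40 = 11420.30.
Real GDP 2017 (at 2006 prices) = 10.01·353 + 5.58·622 + 34.38·40 = 8379.49.
Deflator = Nominal/Real × 100 = 11420.30/8379.49 × 100 = 136.289.

136.29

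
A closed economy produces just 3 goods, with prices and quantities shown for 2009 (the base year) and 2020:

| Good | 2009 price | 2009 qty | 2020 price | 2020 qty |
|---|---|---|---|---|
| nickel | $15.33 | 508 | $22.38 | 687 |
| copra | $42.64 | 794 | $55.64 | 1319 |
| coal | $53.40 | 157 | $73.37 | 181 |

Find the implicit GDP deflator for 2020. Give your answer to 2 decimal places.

Nominal GDP 2020 = 22.38·687 + 55.64·1319 + 73.37·181 = 102044.19.
Real GDP 2020 (at 2009 prices) = 15.33·687 + 42.64·1319 + 53.40·181 = 76439.27.
Deflator = Nominal/Real × 100 = 102044.19/76439.27 × 100 = 133.497.

133.50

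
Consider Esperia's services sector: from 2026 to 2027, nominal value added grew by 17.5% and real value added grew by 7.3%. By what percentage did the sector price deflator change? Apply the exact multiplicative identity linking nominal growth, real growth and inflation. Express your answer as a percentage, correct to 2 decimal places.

9.51%

(1 + g_nom) = (1 + g_real)(1 + π), so π = 1.1750 / 1.0730 − 1 = 0.09506.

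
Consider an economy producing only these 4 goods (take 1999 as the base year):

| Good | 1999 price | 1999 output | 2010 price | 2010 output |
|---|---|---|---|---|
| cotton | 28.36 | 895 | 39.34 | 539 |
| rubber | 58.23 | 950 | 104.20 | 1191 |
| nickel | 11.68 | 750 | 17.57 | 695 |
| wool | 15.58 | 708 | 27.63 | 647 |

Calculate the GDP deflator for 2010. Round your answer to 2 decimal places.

Nominal GDP 2010 = 39.34·539 + 104.20·1191 + 17.57·695 + 27.63·647 = 175394.22.
Real GDP 2010 (at 1999 prices) = 28.36·539 + 58.23·1191 + 11.68·695 + 15.58·647 = 102835.83.
Deflator = Nominal/Real × 100 = 175394.22/102835.83 × 100 = 170.557.

170.56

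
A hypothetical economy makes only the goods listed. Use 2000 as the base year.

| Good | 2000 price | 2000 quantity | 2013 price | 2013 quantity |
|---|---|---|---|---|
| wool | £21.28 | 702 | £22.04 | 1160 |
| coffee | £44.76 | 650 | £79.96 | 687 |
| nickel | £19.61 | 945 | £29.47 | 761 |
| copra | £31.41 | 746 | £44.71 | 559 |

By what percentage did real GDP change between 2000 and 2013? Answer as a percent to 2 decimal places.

2.23%

Real GDP 2000 = Nominal GDP 2000 = 21.28·702 + 44.76·650 + 19.61·945 + 31.41·746 = 85995.87.
Real GDP 2013 (at 2000 prices) = 21.28·1160 + 44.76·687 + 19.61·761 + 31.41·559 = 87916.32.
Real growth = 87916.32/85995.87 − 1 = 0.0223.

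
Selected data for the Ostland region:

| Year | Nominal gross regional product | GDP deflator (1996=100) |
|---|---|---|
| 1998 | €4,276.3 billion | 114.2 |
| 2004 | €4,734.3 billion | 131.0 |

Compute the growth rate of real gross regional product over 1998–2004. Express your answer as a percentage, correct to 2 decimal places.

-3.49%

Deflate each year: 1998 → 4276.3/1.142 = 3744.57; 2004 → 4734.3/1.310 = 3613.97.
So real gross regional product changed by 3613.97/3744.57 − 1 = -0.0349, i.e. -3.49%.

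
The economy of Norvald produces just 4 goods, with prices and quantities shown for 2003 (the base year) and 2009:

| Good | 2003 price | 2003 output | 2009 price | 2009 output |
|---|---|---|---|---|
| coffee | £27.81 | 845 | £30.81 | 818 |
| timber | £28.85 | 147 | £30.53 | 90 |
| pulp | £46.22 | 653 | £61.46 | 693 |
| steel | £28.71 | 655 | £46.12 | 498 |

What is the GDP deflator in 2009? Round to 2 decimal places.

130.47

Nominal GDP 2009 = 30.81·818 + 30.53·90 + 61.46·693 + 46.12·498 = 93509.82.
Real GDP 2009 (at 2003 prices) = 27.81·818 + 28.85·90 + 46.22·693 + 28.71·498 = 71673.12.
Deflator = Nominal/Real × 100 = 93509.82/71673.12 × 100 = 130.467.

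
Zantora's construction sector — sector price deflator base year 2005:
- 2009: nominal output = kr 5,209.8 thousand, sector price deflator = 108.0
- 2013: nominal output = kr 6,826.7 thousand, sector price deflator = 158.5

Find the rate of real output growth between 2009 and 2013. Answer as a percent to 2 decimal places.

-10.71%

Deflate each year: 2009 → 5209.8/1.080 = 4823.89; 2013 → 6826.7/1.585 = 4307.07.
So real output changed by 4307.07/4823.89 − 1 = -0.1071, i.e. -10.71%.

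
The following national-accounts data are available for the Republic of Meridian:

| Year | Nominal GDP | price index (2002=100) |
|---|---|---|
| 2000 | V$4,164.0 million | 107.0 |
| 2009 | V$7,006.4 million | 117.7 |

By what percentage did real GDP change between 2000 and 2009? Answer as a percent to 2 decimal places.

Real GDP 2000 = 4164.0 / 1.070 = 3891.59.
Real GDP 2009 = 7006.4 / 1.177 = 5952.76.
Real growth = 5952.76 / 3891.59 − 1 = 0.5296.

52.96%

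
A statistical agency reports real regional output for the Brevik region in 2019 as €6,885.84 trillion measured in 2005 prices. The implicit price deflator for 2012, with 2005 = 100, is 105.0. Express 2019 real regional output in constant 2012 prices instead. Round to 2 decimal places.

€7,230.13 trillion

Real regional output in 2012 prices = Real regional output in 2005 prices × (P_2012/P_2005) = 6885.84 × 1.050 = 7230.13.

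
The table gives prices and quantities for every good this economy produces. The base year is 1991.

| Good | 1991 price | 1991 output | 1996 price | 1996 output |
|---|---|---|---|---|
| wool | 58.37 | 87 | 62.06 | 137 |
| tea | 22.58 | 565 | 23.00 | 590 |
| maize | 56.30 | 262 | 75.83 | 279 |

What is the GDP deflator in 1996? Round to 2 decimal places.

Nominal GDP 1996 = 62.06·137 + 23.00·590 + 75.83·279 = 43228.79.
Real GDP 1996 (at 1991 prices) = 58.37·137 + 22.58·590 + 56.30·279 = 37026.59.
Deflator = Nominal/Real × 100 = 43228.79/37026.59 × 100 = 116.751.

116.75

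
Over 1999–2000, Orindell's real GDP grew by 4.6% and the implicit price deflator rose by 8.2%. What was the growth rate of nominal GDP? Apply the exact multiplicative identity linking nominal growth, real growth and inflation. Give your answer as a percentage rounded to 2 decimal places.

(1 + g_nom) = (1 + g_real)(1 + π) = 1.0460 × 1.0820 = 1.13177.

13.18%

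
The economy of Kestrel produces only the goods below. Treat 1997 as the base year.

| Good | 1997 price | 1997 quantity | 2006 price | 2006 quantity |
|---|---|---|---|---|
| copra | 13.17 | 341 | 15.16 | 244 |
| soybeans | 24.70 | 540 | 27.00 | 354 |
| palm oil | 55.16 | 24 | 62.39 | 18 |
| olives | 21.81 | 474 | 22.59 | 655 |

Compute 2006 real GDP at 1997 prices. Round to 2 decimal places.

27235.71

Real GDP 2006 = Σ (p_1997 × q_2006) = 13.17·244 + 24.70·354 + 55.16·18 + 21.81·655 = 27235.71.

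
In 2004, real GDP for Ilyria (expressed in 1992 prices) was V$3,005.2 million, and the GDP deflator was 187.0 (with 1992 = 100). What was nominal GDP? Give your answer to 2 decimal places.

V$5,619.72 million

Nominal GDP = Real × (GDP deflator/100) = 3005.2 × 1.870 = 5619.72.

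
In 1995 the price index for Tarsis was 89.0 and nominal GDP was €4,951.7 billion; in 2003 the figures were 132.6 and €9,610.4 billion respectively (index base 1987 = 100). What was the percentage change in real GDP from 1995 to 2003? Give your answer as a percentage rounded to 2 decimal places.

30.27%

Deflate each year: 1995 → 4951.7/0.890 = 5563.71; 2003 → 9610.4/1.326 = 7247.66.
So real GDP changed by 7247.66/5563.71 − 1 = 0.3027, i.e. 30.27%.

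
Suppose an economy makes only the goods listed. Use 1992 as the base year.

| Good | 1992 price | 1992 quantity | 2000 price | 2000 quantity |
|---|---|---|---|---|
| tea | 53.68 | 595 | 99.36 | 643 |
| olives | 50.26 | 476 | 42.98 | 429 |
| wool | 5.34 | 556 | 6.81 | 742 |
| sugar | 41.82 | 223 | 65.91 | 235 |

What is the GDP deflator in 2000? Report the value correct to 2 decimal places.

147.23

Nominal GDP 2000 = 99.36·643 + 42.98·429 + 6.81·742 + 65.91·235 = 102868.77.
Real GDP 2000 (at 1992 prices) = 53.68·643 + 50.26·429 + 5.34·742 + 41.82·235 = 69867.76.
Deflator = Nominal/Real × 100 = 102868.77/69867.76 × 100 = 147.234.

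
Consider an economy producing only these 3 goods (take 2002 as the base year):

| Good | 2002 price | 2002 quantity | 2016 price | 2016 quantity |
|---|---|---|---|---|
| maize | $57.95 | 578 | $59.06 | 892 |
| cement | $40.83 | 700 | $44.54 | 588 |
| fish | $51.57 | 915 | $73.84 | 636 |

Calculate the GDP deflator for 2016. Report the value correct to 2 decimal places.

115.98

Nominal GDP 2016 = 59.06·892 + 44.54·588 + 73.84·636 = 125833.28.
Real GDP 2016 (at 2002 prices) = 57.95·892 + 40.83·588 + 51.57·636 = 108497.96.
Deflator = Nominal/Real × 100 = 125833.28/108497.96 × 100 = 115.978.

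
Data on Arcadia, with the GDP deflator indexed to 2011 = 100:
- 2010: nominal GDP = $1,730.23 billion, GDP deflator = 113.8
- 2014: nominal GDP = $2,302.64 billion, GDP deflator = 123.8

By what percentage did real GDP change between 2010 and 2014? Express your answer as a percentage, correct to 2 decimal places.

Real GDP 2010 = 1730.23 / 1.138 = 1520.41.
Real GDP 2014 = 2302.64 / 1.238 = 1859.97.
Real growth = 1859.97 / 1520.41 − 1 = 0.2233.

22.33%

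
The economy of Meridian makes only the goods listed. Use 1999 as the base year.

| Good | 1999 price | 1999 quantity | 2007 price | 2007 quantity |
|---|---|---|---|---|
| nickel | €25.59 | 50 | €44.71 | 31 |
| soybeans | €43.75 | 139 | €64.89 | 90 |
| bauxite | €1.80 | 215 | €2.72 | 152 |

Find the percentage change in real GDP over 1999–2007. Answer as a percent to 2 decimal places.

Real GDP 1999 = Nominal GDP 1999 = 25.59·50 + 43.75·139 + 1.80·215 = 7747.75.
Real GDP 2007 (at 1999 prices) = 25.59·31 + 43.75·90 + 1.80·152 = 5004.39.
Real growth = 5004.39/7747.75 − 1 = -0.3541.

-35.41%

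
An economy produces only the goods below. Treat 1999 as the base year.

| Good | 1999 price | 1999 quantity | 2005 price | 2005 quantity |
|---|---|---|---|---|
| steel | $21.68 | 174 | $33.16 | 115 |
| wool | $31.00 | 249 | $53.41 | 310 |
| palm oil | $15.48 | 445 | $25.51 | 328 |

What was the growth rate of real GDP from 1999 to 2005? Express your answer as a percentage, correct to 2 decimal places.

-6.52%

Real GDP 1999 = Nominal GDP 1999 = 21.68·174 + 31.00·249 + 15.48·445 = 18379.92.
Real GDP 2005 (at 1999 prices) = 21.68·115 + 31.00·310 + 15.48·328 = 17180.64.
Real growth = 17180.64/18379.92 − 1 = -0.0652.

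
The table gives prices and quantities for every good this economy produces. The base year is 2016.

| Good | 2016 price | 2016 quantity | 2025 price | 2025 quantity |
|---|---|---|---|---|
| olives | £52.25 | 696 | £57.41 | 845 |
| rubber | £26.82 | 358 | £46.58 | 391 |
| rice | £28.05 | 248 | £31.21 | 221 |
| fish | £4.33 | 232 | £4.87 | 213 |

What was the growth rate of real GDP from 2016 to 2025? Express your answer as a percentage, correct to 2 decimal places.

Real GDP 2016 = Nominal GDP 2016 = 52.25·696 + 26.82·358 + 28.05·248 + 4.33·232 = 53928.52.
Real GDP 2025 (at 2016 prices) = 52.25·845 + 26.82·391 + 28.05·221 + 4.33·213 = 61759.21.
Real growth = 61759.21/53928.52 − 1 = 0.1452.

14.52%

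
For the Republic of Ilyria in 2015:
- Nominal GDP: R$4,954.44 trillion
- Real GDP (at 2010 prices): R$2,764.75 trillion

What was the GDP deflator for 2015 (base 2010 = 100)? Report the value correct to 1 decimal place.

GDP deflator = (Nominal / Real) × 100 = 4954.44 / 2764.75 × 100 = 179.20.

179.2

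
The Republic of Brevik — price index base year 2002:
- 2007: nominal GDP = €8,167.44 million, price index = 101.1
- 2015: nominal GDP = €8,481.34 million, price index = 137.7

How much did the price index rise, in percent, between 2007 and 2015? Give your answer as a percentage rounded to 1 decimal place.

Price-level change = 137.7 / 101.1 − 1 = 0.3620.

36.2%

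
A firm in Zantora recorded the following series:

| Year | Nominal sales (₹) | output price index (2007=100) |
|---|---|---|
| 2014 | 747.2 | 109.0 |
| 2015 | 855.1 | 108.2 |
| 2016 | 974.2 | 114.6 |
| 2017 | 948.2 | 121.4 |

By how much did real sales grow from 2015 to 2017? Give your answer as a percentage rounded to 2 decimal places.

Real sales 2015 = 855.1/1.082 = 790.30.
Real sales 2017 = 948.2/1.214 = 781.05.
Change = 781.05/790.30 − 1 = -0.0117.

-1.17%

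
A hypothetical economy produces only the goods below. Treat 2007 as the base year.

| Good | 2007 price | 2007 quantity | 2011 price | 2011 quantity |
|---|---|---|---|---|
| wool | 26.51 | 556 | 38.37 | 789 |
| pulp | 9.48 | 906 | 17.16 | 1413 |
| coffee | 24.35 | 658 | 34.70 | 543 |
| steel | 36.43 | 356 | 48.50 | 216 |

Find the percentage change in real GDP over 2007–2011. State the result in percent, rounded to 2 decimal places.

Real GDP 2007 = Nominal GDP 2007 = 26.51·556 + 9.48·906 + 24.35·658 + 36.43·356 = 52319.82.
Real GDP 2011 (at 2007 prices) = 26.51·789 + 9.48·1413 + 24.35·543 + 36.43·216 = 55402.56.
Real growth = 55402.56/52319.82 − 1 = 0.0589.

5.89%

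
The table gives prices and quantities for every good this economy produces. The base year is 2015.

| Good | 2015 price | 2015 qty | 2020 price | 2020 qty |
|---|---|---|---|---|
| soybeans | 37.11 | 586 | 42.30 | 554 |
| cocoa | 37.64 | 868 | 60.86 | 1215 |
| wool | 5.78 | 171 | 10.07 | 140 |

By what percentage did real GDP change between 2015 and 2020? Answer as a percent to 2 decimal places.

Real GDP 2015 = Nominal GDP 2015 = 37.11·586 + 37.64·868 + 5.78·171 = 55406.36.
Real GDP 2020 (at 2015 prices) = 37.11·554 + 37.64·1215 + 5.78·140 = 67100.74.
Real growth = 67100.74/55406.36 − 1 = 0.2111.

21.11%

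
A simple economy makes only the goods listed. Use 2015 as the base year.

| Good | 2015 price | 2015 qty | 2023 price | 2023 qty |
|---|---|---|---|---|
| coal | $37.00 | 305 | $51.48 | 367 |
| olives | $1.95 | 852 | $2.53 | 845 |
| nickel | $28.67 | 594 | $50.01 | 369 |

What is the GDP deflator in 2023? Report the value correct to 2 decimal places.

Nominal GDP 2023 = 51.48·367 + 2.53·845 + 50.01·369 = 39484.70.
Real GDP 2023 (at 2015 prices) = 37.00·367 + 1.95·845 + 28.67·369 = 25805.98.
Deflator = Nominal/Real × 100 = 39484.70/25805.98 × 100 = 153.006.

153.01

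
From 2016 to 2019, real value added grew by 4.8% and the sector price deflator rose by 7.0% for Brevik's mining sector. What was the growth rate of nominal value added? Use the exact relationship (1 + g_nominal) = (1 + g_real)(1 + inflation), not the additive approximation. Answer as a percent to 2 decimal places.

12.14%

(1 + g_nom) = (1 + g_real)(1 + π) = 1.0480 × 1.0700 = 1.12136.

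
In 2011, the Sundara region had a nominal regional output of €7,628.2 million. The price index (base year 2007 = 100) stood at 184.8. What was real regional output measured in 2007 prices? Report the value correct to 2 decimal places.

Real regional output = Nominal / (price index/100) = 7628.2 / 1.848 = 4127.81.

€4,127.81 million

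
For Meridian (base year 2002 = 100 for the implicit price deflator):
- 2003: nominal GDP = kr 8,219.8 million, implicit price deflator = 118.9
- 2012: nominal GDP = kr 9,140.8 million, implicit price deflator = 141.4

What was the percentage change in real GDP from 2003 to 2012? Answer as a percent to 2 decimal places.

Deflate each year: 2003 → 8219.8/1.189 = 6913.20; 2012 → 9140.8/1.414 = 6464.50.
So real GDP changed by 6464.50/6913.20 − 1 = -0.0649, i.e. -6.49%.

-6.49%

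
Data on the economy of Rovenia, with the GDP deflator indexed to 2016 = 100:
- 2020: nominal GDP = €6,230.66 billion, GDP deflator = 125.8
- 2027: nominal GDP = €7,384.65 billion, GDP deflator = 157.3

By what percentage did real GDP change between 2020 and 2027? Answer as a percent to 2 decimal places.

Deflate each year: 2020 → 6230.66/1.258 = 4952.83; 2027 → 7384.65/1.573 = 4694.63.
So real GDP changed by 4694.63/4952.83 − 1 = -0.0521, i.e. -5.21%.

-5.21%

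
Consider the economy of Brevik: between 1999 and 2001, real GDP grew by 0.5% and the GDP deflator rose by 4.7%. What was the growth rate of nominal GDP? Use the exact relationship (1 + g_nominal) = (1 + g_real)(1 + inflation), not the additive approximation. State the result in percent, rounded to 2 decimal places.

5.22%

(1 + g_nom) = (1 + g_real)(1 + π) = 1.0050 × 1.0470 = 1.05224.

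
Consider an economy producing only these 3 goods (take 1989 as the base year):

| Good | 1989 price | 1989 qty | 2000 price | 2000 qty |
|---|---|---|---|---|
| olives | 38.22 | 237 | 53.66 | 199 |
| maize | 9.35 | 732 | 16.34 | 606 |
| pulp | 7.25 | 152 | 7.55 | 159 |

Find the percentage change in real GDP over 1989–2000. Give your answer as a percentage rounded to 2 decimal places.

-15.17%

Real GDP 1989 = Nominal GDP 1989 = 38.22·237 + 9.35·732 + 7.25·152 = 17004.34.
Real GDP 2000 (at 1989 prices) = 38.22·199 + 9.35·606 + 7.25·159 = 14424.63.
Real growth = 14424.63/17004.34 − 1 = -0.1517.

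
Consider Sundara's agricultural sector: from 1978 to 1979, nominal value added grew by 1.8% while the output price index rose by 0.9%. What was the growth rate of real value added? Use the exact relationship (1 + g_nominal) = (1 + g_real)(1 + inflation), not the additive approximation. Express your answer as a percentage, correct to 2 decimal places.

(1 + g_nom) = (1 + g_real)(1 + π), so g_real = 1.0180 / 1.0090 − 1 = 0.00892.

0.89%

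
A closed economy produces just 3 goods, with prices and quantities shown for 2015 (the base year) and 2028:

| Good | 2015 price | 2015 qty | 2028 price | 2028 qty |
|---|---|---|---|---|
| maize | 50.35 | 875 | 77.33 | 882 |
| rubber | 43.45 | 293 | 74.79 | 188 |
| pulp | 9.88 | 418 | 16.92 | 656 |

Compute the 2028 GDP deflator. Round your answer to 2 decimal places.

158.09

Nominal GDP 2028 = 77.33·882 + 74.79·188 + 16.92·656 = 93365.10.
Real GDP 2028 (at 2015 prices) = 50.35·882 + 43.45·188 + 9.88·656 = 59058.58.
Deflator = Nominal/Real × 100 = 93365.10/59058.58 × 100 = 158.089.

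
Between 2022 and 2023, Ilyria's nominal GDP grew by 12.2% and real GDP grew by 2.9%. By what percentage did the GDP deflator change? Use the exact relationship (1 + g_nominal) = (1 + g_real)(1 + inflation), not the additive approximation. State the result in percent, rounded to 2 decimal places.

(1 + g_nom) = (1 + g_real)(1 + π), so π = 1.1220 / 1.0290 − 1 = 0.09038.

9.04%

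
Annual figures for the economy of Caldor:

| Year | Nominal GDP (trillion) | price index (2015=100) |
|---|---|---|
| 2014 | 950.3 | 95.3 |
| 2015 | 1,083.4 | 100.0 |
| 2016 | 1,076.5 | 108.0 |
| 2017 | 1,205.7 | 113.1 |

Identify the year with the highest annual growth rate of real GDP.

2015: real = 1083.4/1.000 = 1083.40; growth vs 2014 (997.17) = 8.65%.
2016: real = 1076.5/1.080 = 996.76; growth vs 2015 (1083.40) = -8.00%.
2017: real = 1205.7/1.131 = 1066.05; growth vs 2016 (996.76) = 6.95%.

2015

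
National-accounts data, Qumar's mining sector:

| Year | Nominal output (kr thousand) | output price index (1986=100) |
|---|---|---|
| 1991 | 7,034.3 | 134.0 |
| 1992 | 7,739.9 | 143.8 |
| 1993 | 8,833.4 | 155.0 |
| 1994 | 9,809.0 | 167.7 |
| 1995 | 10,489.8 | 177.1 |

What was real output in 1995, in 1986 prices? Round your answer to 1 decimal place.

Real output 1995 = 10489.8 / 1.771 = 5923.09.

kr 5,923.1 thousand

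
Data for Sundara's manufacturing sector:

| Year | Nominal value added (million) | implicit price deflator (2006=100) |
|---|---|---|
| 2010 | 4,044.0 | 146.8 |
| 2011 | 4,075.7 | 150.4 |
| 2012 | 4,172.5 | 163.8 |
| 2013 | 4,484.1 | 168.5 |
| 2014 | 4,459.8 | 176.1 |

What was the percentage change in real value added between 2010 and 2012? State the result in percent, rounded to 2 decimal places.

Real value added 2010 = 4044.0/1.468 = 2754.77.
Real value added 2012 = 4172.5/1.638 = 2547.31.
Change = 2547.31/2754.77 − 1 = -0.0753.

-7.53%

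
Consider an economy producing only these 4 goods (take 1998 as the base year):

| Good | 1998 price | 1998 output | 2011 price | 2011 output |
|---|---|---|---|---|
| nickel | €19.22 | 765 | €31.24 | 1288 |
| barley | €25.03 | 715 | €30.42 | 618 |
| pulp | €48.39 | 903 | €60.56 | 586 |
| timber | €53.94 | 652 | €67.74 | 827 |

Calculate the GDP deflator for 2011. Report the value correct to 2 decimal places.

133.00

Nominal GDP 2011 = 31.24·1288 + 30.42·618 + 60.56·586 + 67.74·827 = 150545.82.
Real GDP 2011 (at 1998 prices) = 19.22·1288 + 25.03·618 + 48.39·586 + 53.94·827 = 113188.82.
Deflator = Nominal/Real × 100 = 150545.82/113188.82 × 100 = 133.004.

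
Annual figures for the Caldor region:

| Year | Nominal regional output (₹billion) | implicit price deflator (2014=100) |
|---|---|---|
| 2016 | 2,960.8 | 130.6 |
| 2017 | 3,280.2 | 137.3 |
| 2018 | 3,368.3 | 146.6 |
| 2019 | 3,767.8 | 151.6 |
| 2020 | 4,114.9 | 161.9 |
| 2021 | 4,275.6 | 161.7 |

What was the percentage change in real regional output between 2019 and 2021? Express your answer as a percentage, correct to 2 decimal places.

Real regional output 2019 = 3767.8/1.516 = 2485.36.
Real regional output 2021 = 4275.6/1.617 = 2644.16.
Change = 2644.16/2485.36 − 1 = 0.0639.

6.39%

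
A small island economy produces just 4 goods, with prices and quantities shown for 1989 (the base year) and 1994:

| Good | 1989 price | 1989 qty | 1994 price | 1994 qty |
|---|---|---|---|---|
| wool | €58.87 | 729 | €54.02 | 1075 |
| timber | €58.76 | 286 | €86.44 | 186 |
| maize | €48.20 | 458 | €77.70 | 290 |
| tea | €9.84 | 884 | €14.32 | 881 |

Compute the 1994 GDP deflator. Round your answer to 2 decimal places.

Nominal GDP 1994 = 54.02·1075 + 86.44·186 + 77.70·290 + 14.32·881 = 109298.26.
Real GDP 1994 (at 1989 prices) = 58.87·1075 + 58.76·186 + 48.20·290 + 9.84·881 = 96861.65.
Deflator = Nominal/Real × 100 = 109298.26/96861.65 × 100 = 112.840.

112.84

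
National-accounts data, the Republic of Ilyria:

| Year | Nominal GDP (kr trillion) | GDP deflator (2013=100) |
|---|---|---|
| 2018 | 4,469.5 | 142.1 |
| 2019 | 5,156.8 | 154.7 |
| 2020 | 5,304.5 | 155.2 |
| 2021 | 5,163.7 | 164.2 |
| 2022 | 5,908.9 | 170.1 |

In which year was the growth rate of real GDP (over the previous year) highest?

2022

2019: real = 5156.8/1.547 = 3333.42; growth vs 2018 (3145.32) = 5.98%.
2020: real = 5304.5/1.552 = 3417.85; growth vs 2019 (3333.42) = 2.53%.
2021: real = 5163.7/1.642 = 3144.76; growth vs 2020 (3417.85) = -7.99%.
2022: real = 5908.9/1.701 = 3473.78; growth vs 2021 (3144.76) = 10.46%.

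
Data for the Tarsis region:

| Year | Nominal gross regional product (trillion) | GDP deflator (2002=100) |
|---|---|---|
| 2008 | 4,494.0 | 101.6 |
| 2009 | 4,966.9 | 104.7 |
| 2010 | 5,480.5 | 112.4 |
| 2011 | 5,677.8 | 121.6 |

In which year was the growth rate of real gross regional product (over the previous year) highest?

2009

2009: real = 4966.9/1.047 = 4743.94; growth vs 2008 (4423.23) = 7.25%.
2010: real = 5480.5/1.124 = 4875.89; growth vs 2009 (4743.94) = 2.78%.
2011: real = 5677.8/1.216 = 4669.24; growth vs 2010 (4875.89) = -4.24%.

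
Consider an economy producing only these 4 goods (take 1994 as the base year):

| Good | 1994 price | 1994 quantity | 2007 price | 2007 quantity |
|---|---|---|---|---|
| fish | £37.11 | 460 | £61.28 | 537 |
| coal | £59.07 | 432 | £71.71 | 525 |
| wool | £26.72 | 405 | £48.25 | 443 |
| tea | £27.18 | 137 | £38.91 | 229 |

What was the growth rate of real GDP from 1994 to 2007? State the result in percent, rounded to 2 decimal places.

20.77%

Real GDP 1994 = Nominal GDP 1994 = 37.11·460 + 59.07·432 + 26.72·405 + 27.18·137 = 57134.10.
Real GDP 2007 (at 1994 prices) = 37.11·537 + 59.07·525 + 26.72·443 + 27.18·229 = 69001.00.
Real growth = 69001.00/57134.10 − 1 = 0.2077.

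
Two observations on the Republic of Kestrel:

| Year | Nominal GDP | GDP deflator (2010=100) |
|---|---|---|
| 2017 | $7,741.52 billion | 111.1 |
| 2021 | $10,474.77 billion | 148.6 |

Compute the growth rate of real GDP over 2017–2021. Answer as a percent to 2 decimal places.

Real GDP 2017 = 7741.52 / 1.111 = 6968.06.
Real GDP 2021 = 10474.77 / 1.486 = 7048.97.
Real growth = 7048.97 / 6968.06 − 1 = 0.0116.

1.16%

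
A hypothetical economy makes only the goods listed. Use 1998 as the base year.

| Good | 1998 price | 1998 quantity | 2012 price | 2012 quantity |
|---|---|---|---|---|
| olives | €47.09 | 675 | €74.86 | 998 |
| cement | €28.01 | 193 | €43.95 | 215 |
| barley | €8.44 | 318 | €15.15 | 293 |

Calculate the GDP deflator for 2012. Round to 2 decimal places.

159.66

Nominal GDP 2012 = 74.86·998 + 43.95·215 + 15.15·293 = 88598.48.
Real GDP 2012 (at 1998 prices) = 47.09·998 + 28.01·215 + 8.44·293 = 55490.89.
Deflator = Nominal/Real × 100 = 88598.48/55490.89 × 100 = 159.663.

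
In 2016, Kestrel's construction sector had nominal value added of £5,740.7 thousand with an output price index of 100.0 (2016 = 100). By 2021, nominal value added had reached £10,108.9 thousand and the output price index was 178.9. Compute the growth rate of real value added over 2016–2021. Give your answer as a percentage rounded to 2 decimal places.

Real value added 2016 = 5740.7 / 1.000 = 5740.70.
Real value added 2021 = 10108.9 / 1.789 = 5650.59.
Real growth = 5650.59 / 5740.70 − 1 = -0.0157.

-1.57%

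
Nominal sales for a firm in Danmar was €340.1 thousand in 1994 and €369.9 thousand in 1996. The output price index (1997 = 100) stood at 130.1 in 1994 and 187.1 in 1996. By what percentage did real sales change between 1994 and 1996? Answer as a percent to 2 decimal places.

-24.37%

Deflate each year: 1994 → 340.1/1.301 = 261.41; 1996 → 369.9/1.871 = 197.70.
So real sales changed by 197.70/261.41 − 1 = -0.2437, i.e. -24.37%.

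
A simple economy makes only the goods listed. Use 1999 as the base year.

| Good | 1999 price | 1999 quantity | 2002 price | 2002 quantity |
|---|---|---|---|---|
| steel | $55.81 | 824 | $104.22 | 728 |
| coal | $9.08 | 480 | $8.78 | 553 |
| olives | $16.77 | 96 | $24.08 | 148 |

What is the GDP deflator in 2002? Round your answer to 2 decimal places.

175.12

Nominal GDP 2002 = 104.22·728 + 8.78·553 + 24.08·148 = 84291.34.
Real GDP 2002 (at 1999 prices) = 55.81·728 + 9.08·553 + 16.77·148 = 48132.88.
Deflator = Nominal/Real × 100 = 84291.34/48132.88 × 100 = 175.122.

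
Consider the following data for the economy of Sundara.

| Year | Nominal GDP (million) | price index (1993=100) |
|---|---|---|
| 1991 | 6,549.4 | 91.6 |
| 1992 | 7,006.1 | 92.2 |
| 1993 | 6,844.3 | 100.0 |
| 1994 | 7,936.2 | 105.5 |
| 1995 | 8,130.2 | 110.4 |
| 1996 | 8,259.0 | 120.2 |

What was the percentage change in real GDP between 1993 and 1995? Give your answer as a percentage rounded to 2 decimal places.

7.60%

Real GDP 1993 = 6844.3/1.000 = 6844.30.
Real GDP 1995 = 8130.2/1.104 = 7364.31.
Change = 7364.31/6844.30 − 1 = 0.0760.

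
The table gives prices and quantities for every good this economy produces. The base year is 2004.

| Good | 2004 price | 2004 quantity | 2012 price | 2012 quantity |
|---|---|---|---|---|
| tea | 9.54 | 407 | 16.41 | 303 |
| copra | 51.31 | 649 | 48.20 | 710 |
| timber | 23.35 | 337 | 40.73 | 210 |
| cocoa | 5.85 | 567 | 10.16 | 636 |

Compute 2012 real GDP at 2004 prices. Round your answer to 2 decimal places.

Real GDP 2012 = Σ (p_2004 × q_2012) = 9.54·303 + 51.31·710 + 23.35·210 + 5.85·636 = 47944.82.

47944.82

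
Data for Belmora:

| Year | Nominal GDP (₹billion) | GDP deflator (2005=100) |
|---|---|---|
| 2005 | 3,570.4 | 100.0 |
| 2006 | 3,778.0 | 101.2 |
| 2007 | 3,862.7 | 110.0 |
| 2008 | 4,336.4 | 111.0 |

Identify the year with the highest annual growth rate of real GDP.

2008

2006: real = 3778.0/1.012 = 3733.20; growth vs 2005 (3570.40) = 4.56%.
2007: real = 3862.7/1.100 = 3511.55; growth vs 2006 (3733.20) = -5.94%.
2008: real = 4336.4/1.110 = 3906.67; growth vs 2007 (3511.55) = 11.25%.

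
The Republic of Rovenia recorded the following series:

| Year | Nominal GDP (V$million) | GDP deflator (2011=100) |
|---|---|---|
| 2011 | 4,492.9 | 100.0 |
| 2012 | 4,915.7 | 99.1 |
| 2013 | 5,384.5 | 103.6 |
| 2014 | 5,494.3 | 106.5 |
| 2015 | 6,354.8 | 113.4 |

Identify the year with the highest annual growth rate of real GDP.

2012

2012: real = 4915.7/0.991 = 4960.34; growth vs 2011 (4492.90) = 10.40%.
2013: real = 5384.5/1.036 = 5197.39; growth vs 2012 (4960.34) = 4.78%.
2014: real = 5494.3/1.065 = 5158.97; growth vs 2013 (5197.39) = -0.74%.
2015: real = 6354.8/1.134 = 5603.88; growth vs 2014 (5158.97) = 8.62%.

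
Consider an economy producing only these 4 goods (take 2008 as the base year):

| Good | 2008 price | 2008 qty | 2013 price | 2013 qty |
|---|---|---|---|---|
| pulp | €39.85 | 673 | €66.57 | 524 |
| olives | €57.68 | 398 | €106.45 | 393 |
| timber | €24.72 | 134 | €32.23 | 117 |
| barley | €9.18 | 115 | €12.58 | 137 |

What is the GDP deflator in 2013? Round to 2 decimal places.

172.35

Nominal GDP 2013 = 66.57·524 + 106.45·393 + 32.23·117 + 12.58·137 = 82211.90.
Real GDP 2013 (at 2008 prices) = 39.85·524 + 57.68·393 + 24.72·117 + 9.18·137 = 47699.54.
Deflator = Nominal/Real × 100 = 82211.90/47699.54 × 100 = 172.354.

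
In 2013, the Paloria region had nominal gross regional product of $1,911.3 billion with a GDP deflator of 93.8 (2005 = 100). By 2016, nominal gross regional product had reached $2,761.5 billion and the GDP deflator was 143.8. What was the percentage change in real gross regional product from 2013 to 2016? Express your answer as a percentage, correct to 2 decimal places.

Deflate each year: 2013 → 1911.3/0.938 = 2037.63; 2016 → 2761.5/1.438 = 1920.38.
So real gross regional product changed by 1920.38/2037.63 − 1 = -0.0575, i.e. -5.75%.

-5.75%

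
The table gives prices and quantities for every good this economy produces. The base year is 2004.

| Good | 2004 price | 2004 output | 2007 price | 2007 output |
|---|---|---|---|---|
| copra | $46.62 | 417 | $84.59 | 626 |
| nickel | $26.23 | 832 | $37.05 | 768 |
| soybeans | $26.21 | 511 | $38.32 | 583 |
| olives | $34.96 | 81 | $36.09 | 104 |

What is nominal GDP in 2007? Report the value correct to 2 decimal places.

Nominal GDP 2007 = Σ (p_2007 × q_2007) = 84.59·626 + 37.05·768 + 38.32·583 + 36.09·104 = 107501.66.

$107501.66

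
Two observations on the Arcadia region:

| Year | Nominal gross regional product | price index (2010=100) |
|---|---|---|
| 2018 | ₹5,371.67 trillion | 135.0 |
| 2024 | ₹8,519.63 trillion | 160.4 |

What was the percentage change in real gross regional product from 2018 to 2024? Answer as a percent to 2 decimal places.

33.49%

Deflate each year: 2018 → 5371.67/1.350 = 3979.01; 2024 → 8519.63/1.604 = 5311.49.
So real gross regional product changed by 5311.49/3979.01 − 1 = 0.3349, i.e. 33.49%.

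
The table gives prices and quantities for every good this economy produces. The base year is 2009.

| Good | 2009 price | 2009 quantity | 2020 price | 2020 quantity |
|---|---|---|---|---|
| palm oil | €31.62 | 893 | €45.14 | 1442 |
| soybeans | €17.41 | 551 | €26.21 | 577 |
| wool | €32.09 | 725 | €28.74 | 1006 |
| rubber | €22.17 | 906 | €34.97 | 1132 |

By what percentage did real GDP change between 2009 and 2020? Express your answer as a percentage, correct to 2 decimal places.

39.22%

Real GDP 2009 = Nominal GDP 2009 = 31.62·893 + 17.41·551 + 32.09·725 + 22.17·906 = 81180.84.
Real GDP 2020 (at 2009 prices) = 31.62·1442 + 17.41·577 + 32.09·1006 + 22.17·1132 = 113020.59.
Real growth = 113020.59/81180.84 − 1 = 0.3922.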